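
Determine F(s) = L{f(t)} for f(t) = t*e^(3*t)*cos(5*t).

F(s) = (s - 8)*(s + 2)/(s^2 - 6*s + 34)^2

L{cos(5t)} = s/(s^2 + 25).
Multiplying by e^(3t) shifts s → s - 3, so L{e^(3*t)*cos(5*t)} = (s - 3)/((s - 3)^2 + 25).
Then apply L{t·g(t)} = -d/ds[G(s)] with G(s) = (s - 3)/((s - 3)^2 + 25):
differentiating 1 time and applying the sign gives (s - 8)*(s + 2)/(s^2 - 6*s + 34)^2.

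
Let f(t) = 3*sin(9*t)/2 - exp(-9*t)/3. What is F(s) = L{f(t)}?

F(s) = 27/(2*(s^2 + 81)) - 1/(3*(s + 9))

By linearity of the Laplace transform, transform each term separately.
(3/2)·[L{sin(9t)} = 9/(s^2 + 81)]; (-1/3)·[L{e^(-9t)} = 1/(s + 9)].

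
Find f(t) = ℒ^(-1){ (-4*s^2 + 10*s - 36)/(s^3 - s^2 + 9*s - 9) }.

f(t) = -3*exp(t) + 3*sin(3*t) - cos(3*t)

Factor the denominator: s^3 - s^2 + 9*s - 9 = (s - 1)*(s^2 + 9).
Partial fraction decomposition gives [-3/(s - 1)] + [-s/(s^2 + 9)] + [9/(s^2 + 9)].
Invert each term: -3/(s - 1) ↔ -3e^(t); -1·s/(s^2 + 9) ↔ -cos(3t); 3·3/(s^2 + 9) ↔ 3sin(3t).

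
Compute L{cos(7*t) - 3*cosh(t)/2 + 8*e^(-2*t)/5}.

The transform is linear, so treat each term independently.
(-3/2)·[L{cosh(t)} = s/(s^2 - 1)]; (8/5)·[L{e^(-2t)} = 1/(s + 2)]; L{cos(7t)} = s/(s^2 + 49).

s/(s^2 + 49) - 3*s/(2*(s^2 - 1)) + 8/(5*(s + 2))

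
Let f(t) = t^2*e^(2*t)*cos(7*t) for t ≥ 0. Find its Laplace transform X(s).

X(s) = 2*(s - 2)*(s^2 - 4*s - 143)/(s^2 - 4*s + 53)^3

L{cos(7t)} = s/(s^2 + 49).
Multiplying by e^(2t) shifts s → s - 2, so L{e^(2*t)*cos(7*t)} = (s - 2)/((s - 2)^2 + 49).
Then apply L{t^2·g(t)} = (-1)^2 d^2/ds^2[G(s)] with G(s) = (s - 2)/((s - 2)^2 + 49):
differentiating 2 times and applying the sign gives 2*(s - 2)*(s^2 - 4*s - 143)/(s^2 - 4*s + 53)^3.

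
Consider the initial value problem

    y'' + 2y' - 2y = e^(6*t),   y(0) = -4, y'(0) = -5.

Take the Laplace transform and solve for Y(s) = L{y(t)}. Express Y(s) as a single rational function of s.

Transform both sides with L{·}.
The derivative rules (L{y''} = s^2 Y - s·y(0) - y'(0) and L{y'} = sY - y(0), with y(0) = -4, y'(0) = -5) turn the left side into (s^2 + 2*s - 2)Y - (-4*s - 13).
The right side is L{e^(6*t)} = 1/(s - 6).
So (s^2 + 2*s - 2)Y = 1/(s - 6) + (-4*s - 13).
Divide through and combine into a single rational function.

Y(s) = (-4*s^2 + 11*s + 79)/(s^3 - 4*s^2 - 14*s + 12)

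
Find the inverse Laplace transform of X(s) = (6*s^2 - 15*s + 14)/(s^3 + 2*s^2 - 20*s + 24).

t*exp(2*t) + exp(2*t) + 5*exp(-6*t)

Factor the denominator: s^3 + 2*s^2 - 20*s + 24 = (s - 2)^2*(s + 6).
Partial fraction decomposition gives [1/(s - 2)] + [(s - 2)^(-2)] + [5/(s + 6)].
Invert each term: 1/(s - 2) ↔ e^(2t); 1/(s - 2)^2 ↔ t·e^(2t); 5/(s + 6) ↔ 5e^(-6t).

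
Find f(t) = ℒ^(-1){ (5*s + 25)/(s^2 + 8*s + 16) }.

Factor the denominator: s^2 + 8*s + 16 = (s + 4)^2.
Partial fraction decomposition gives [5/(s + 4)] + [5/(s + 4)^2].
Invert each term: 5/(s + 4) ↔ 5e^(-4t); 5/(s + 4)^2 ↔ 5t·e^(-4t).

f(t) = 5*t*exp(-4*t) + 5*exp(-4*t)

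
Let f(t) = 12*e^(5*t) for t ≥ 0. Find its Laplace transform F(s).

F(s) = 12/(s - 5)

L{12} = 12/s.
By the first shifting theorem, multiplying by e^(5t) replaces s with s - 5.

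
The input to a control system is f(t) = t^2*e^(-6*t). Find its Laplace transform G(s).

G(s) = 2/(s + 6)^3

L{e^(-6t)} = 1/(s + 6).
Then apply L{t^2·g(t)} = (-1)^2 d^2/ds^2[H(s)] with H(s) = 1/(s + 6):
differentiating 2 times and applying the sign gives 2/(s + 6)^3.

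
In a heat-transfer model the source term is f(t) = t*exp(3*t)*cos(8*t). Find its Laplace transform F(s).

L{cos(8t)} = s/(s^2 + 64).
Multiplying by e^(3t) shifts s → s - 3, so L{exp(3*t)*cos(8*t)} = (s - 3)/((s - 3)^2 + 64).
Then apply L{t·g(t)} = -d/ds[G(s)] with G(s) = (s - 3)/((s - 3)^2 + 64):
differentiating 1 time and applying the sign gives (s - 11)*(s + 5)/(s^2 - 6*s + 73)^2.

F(s) = (s - 11)*(s + 5)/(s^2 - 6*s + 73)^2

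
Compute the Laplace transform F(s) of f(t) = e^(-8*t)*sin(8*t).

L{sin(8t)} = 8/(s^2 + 64).
By the first shifting theorem, multiplying by e^(-8t) replaces s with s + 8.

F(s) = 8/((s + 8)^2 + 64)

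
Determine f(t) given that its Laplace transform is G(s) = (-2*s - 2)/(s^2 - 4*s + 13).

Complete the square in the denominator: s^2 - 4*s + 13 = (s - 2)^2 + 3^2.
Split the numerator to match: -2*s - 2 = -2·(s - 2) - 2·3.
Invert each term: -2·(s - 2)/((s - 2)^2 + 9) ↔ -2e^(2t)cos(3t); -2·3/((s - 2)^2 + 9) ↔ -2e^(2t)sin(3t).

f(t) = -2*exp(2*t)*sin(3*t) - 2*exp(2*t)*cos(3*t)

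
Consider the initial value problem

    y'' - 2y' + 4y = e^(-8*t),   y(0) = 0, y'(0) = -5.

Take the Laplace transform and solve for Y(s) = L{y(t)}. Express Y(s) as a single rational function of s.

Apply the Laplace transform to the equation.
The derivative rules (L{y''} = s^2 Y - s·y(0) - y'(0) and L{y'} = sY - y(0), with y(0) = 0, y'(0) = -5) turn the left side into (s^2 - 2*s + 4)Y - (-5).
The right side is L{e^(-8*t)} = 1/(s + 8).
So (s^2 - 2*s + 4)Y = 1/(s + 8) + (-5).
Isolate Y and clear denominators.

Y(s) = (-5*s - 39)/(s^3 + 6*s^2 - 12*s + 32)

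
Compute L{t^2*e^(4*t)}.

2/(s - 4)^3

L{e^(4t)} = 1/(s - 4).
Then apply L{t^2·g(t)} = (-1)^2 d^2/ds^2[G(s)] with G(s) = 1/(s - 4):
differentiating 2 times and applying the sign gives 2/(s - 4)^3.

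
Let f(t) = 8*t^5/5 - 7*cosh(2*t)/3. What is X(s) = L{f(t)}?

The transform is linear, so treat each term independently.
(8/5)·[L{t^5} = 5!/s^6 = 120/s^6]; (-7/3)·[L{cosh(2t)} = s/(s^2 - 4)].

X(s) = -7*s/(3*(s^2 - 4)) + 192/s^6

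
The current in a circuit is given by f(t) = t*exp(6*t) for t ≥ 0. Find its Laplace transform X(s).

L{e^(6t)} = 1/(s - 6).
Then apply L{t·g(t)} = -d/ds[G(s)] with G(s) = 1/(s - 6):
differentiating 1 time and applying the sign gives (s - 6)^(-2).

X(s) = (s - 6)^(-2)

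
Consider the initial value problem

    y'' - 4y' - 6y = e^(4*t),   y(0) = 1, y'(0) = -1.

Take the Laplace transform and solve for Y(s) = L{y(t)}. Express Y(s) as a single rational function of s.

Y(s) = (s^2 - 9*s + 21)/(s^3 - 8*s^2 + 10*s + 24)

Transform both sides with L{·}.
The derivative rules (L{y''} = s^2 Y - s·y(0) - y'(0) and L{y'} = sY - y(0), with y(0) = 1, y'(0) = -1) turn the left side into (s^2 - 4*s - 6)Y - (s - 5).
The right side is L{e^(4*t)} = 1/(s - 4).
So (s^2 - 4*s - 6)Y = 1/(s - 4) + (s - 5).
Isolate Y and clear denominators.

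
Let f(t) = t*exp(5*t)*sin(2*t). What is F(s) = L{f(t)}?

L{sin(2t)} = 2/(s^2 + 4).
Multiplying by e^(5t) shifts s → s - 5, so L{exp(5*t)*sin(2*t)} = 2/((s - 5)^2 + 4).
Then apply L{t·g(t)} = -d/ds[G(s)] with G(s) = 2/((s - 5)^2 + 4):
differentiating 1 time and applying the sign gives 4*(s - 5)/(s^2 - 10*s + 29)^2.

F(s) = 4*(s - 5)/(s^2 - 10*s + 29)^2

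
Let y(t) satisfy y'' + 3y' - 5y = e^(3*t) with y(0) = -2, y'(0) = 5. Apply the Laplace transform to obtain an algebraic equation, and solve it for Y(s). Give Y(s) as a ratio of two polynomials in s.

Apply the Laplace transform to the equation.
With L{y''} = s^2 Y - s·y(0) - y'(0) and L{y'} = sY - y(0), with y(0) = -2, y'(0) = 5: the LHS transforms to (s^2 + 3*s - 5)Y - (-2*s - 1).
The right side is L{e^(3*t)} = 1/(s - 3).
So (s^2 + 3*s - 5)Y = 1/(s - 3) + (-2*s - 1).
Solve for Y(s) and write it as one ratio of polynomials.

Y(s) = (-2*s^2 + 5*s + 4)/(s^3 - 14*s + 15)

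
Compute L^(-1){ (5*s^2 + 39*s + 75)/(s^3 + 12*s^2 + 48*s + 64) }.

-t^2*exp(-4*t)/2 - t*exp(-4*t) + 5*exp(-4*t)

Factor the denominator: s^3 + 12*s^2 + 48*s + 64 = (s + 4)^3.
Partial fraction decomposition gives [5/(s + 4)] + [-1/(s + 4)^2] + [-1/(s + 4)^3].
Invert each term: 5/(s + 4) ↔ 5e^(-4t); -1/(s + 4)^2 ↔ -t·e^(-4t); -1/(s + 4)^3 ↔ (-1/2)t^2·e^(-4t).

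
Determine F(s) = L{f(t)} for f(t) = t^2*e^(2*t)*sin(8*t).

L{sin(8t)} = 8/(s^2 + 64).
Multiplying by e^(2t) shifts s → s - 2, so L{e^(2*t)*sin(8*t)} = 8/((s - 2)^2 + 64).
Then apply L{t^2·g(t)} = (-1)^2 d^2/ds^2[G(s)] with G(s) = 8/((s - 2)^2 + 64):
differentiating 2 times and applying the sign gives 16*(3*s^2 - 12*s - 52)/(s^2 - 4*s + 68)^3.

F(s) = 16*(3*s^2 - 12*s - 52)/(s^2 - 4*s + 68)^3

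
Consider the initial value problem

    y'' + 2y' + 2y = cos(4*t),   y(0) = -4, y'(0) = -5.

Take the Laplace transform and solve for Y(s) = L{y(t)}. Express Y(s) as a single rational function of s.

Y(s) = (-4*s^3 - 13*s^2 - 63*s - 208)/(s^4 + 2*s^3 + 18*s^2 + 32*s + 32)

Transform both sides with L{·}.
Using L{y''} = s^2 Y - s·y(0) - y'(0) and L{y'} = sY - y(0), with y(0) = -4, y'(0) = -5, the left side becomes (s^2 + 2*s + 2)Y - (-4*s - 13).
The right side is L{cos(4*t)} = s/(s^2 + 16).
So (s^2 + 2*s + 2)Y = s/(s^2 + 16) + (-4*s - 13).
Divide through and combine into a single rational function.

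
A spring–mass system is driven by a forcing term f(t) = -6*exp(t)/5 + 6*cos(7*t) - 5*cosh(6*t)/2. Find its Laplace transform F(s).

Apply the Laplace transform termwise.
(-6/5)·[L{e^(t)} = 1/(s - 1)]; (6)·[L{cos(7t)} = s/(s^2 + 49)]; (-5/2)·[L{cosh(6t)} = s/(s^2 - 36)].

F(s) = 6*s/(s^2 + 49) - 5*s/(2*(s^2 - 36)) - 6/(5*(s - 1))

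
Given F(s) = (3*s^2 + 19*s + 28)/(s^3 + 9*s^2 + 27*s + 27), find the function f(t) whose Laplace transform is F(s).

Factor the denominator: s^3 + 9*s^2 + 27*s + 27 = (s + 3)^3.
Partial fraction decomposition gives [3/(s + 3)] + [(s + 3)^(-2)] + [-2/(s + 3)^3].
Invert each term: 3/(s + 3) ↔ 3e^(-3t); 1/(s + 3)^2 ↔ t·e^(-3t); -2/(s + 3)^3 ↔ (-1)t^2·e^(-3t).

f(t) = -t^2*exp(-3*t) + t*exp(-3*t) + 3*exp(-3*t)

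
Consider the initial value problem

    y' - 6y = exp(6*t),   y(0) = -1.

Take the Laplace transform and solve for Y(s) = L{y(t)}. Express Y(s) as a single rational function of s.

Y(s) = (-s + 7)/(s^2 - 12*s + 36)

Transform both sides with L{·}.
The derivative rules (L{y'} = sY - y(0) = sY - (-1)) turn the left side into (s - 6)Y - (-1).
The right side is L{exp(6*t)} = 1/(s - 6).
So (s - 6)Y = 1/(s - 6) + (-1).
Isolate Y and clear denominators.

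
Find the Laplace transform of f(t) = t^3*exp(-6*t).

L{t^3} = 3!/s^4 = 6/s^4.
By the first shifting theorem, multiplying by e^(-6t) replaces s with s + 6.

6/(s + 6)^4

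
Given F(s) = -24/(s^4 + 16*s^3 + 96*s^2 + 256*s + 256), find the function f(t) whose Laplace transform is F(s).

f(t) = -4*t^3*exp(-4*t)

Rewrite the denominator: s^4 + 16*s^3 + 96*s^2 + 256*s + 256 = (s + 4)^4.
The form in (s + 4) signals a first-shifting-theorem factor e^(-4t).
Since L{t^3} = 3!/s^4 = 6/s^4, the inverse is t^3*e^(-4*t), scaled by -4.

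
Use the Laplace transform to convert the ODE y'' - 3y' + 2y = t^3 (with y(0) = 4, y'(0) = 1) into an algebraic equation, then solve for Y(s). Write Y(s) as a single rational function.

Apply the Laplace transform to the equation.
The derivative rules (L{y''} = s^2 Y - s·y(0) - y'(0) and L{y'} = sY - y(0), with y(0) = 4, y'(0) = 1) turn the left side into (s^2 - 3*s + 2)Y - (4*s - 11).
The right side is L{t^3} = 6/s^4.
So (s^2 - 3*s + 2)Y = 6/s^4 + (4*s - 11).
Divide through and combine into a single rational function.

Y(s) = (4*s^5 - 11*s^4 + 6)/(s^6 - 3*s^5 + 2*s^4)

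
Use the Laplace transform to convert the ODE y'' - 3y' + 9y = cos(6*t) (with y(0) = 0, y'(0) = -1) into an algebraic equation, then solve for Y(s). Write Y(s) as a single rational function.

Laplace-transform each side.
With L{y''} = s^2 Y - s·y(0) - y'(0) and L{y'} = sY - y(0), with y(0) = 0, y'(0) = -1: the LHS transforms to (s^2 - 3*s + 9)Y - (-1).
The right side is L{cos(6*t)} = s/(s^2 + 36).
So (s^2 - 3*s + 9)Y = s/(s^2 + 36) + (-1).
Divide through and combine into a single rational function.

Y(s) = (-s^2 + s - 36)/(s^4 - 3*s^3 + 45*s^2 - 108*s + 324)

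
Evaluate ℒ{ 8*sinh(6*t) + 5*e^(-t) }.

By linearity of the Laplace transform, transform each term separately.
(5)·[L{e^(-t)} = 1/(s + 1)]; (8)·[L{sinh(6t)} = 6/(s^2 - 36)].

48/(s^2 - 36) + 5/(s + 1)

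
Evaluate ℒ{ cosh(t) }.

s/(s^2 - 1)

L{cosh(t)} = s/(s^2 - 1).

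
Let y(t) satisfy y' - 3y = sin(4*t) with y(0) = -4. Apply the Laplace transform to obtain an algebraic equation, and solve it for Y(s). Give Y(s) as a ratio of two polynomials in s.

Y(s) = (-4*s^2 - 60)/(s^3 - 3*s^2 + 16*s - 48)

Take the Laplace transform of both sides.
With L{y'} = sY - y(0) = sY - (-4): the LHS transforms to (s - 3)Y - (-4).
The right side is L{sin(4*t)} = 4/(s^2 + 16).
So (s - 3)Y = 4/(s^2 + 16) + (-4).
Isolate Y and clear denominators.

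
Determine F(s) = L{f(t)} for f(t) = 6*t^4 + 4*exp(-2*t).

F(s) = 4/(s + 2) + 144/s^5

The transform is linear, so treat each term independently.
(6)·[L{t^4} = 4!/s^5 = 24/s^5]; (4)·[L{e^(-2t)} = 1/(s + 2)].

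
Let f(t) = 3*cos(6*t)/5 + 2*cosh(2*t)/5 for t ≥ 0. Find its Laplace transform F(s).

F(s) = 3*s/(5*(s^2 + 36)) + 2*s/(5*(s^2 - 4))

Apply the Laplace transform termwise.
(2/5)·[L{cosh(2t)} = s/(s^2 - 4)]; (3/5)·[L{cos(6t)} = s/(s^2 + 36)].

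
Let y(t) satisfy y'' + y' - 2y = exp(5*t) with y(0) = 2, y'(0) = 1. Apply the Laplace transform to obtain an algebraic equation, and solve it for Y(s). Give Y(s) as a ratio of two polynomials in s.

Laplace-transform each side.
With L{y''} = s^2 Y - s·y(0) - y'(0) and L{y'} = sY - y(0), with y(0) = 2, y'(0) = 1: the LHS transforms to (s^2 + s - 2)Y - (2*s + 3).
The right side is L{exp(5*t)} = 1/(s - 5).
So (s^2 + s - 2)Y = 1/(s - 5) + (2*s + 3).
Divide through and combine into a single rational function.

Y(s) = (2*s^2 - 7*s - 14)/(s^3 - 4*s^2 - 7*s + 10)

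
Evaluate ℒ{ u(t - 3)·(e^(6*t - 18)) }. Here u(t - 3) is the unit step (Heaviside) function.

exp(-3*s)/(s - 6)

By the second shifting theorem, L{u(t - c)·g(t - c)} = e^(-cs)·G(s) with c = 3 and G(s) = L{g(t)}.
L{e^(6t)} = 1/(s - 6).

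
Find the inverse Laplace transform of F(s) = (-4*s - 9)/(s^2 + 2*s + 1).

-5*t*exp(-t) - 4*exp(-t)

Factor the denominator: s^2 + 2*s + 1 = (s + 1)^2.
Partial fraction decomposition gives [-4/(s + 1)] + [-5/(s + 1)^2].
Invert each term: -4/(s + 1) ↔ -4e^(-t); -5/(s + 1)^2 ↔ -5t·e^(-t).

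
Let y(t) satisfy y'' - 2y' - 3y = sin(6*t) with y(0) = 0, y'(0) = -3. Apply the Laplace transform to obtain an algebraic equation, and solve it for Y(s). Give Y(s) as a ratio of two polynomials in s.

Apply the Laplace transform to the equation.
With L{y''} = s^2 Y - s·y(0) - y'(0) and L{y'} = sY - y(0), with y(0) = 0, y'(0) = -3: the LHS transforms to (s^2 - 2*s - 3)Y - (-3).
The right side is L{sin(6*t)} = 6/(s^2 + 36).
So (s^2 - 2*s - 3)Y = 6/(s^2 + 36) + (-3).
Solve for Y(s) and write it as one ratio of polynomials.

Y(s) = (-3*s^2 - 102)/(s^4 - 2*s^3 + 33*s^2 - 72*s - 108)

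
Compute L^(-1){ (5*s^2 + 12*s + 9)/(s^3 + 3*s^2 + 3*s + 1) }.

t^2*exp(-t) + 2*t*exp(-t) + 5*exp(-t)

Factor the denominator: s^3 + 3*s^2 + 3*s + 1 = (s + 1)^3.
Partial fraction decomposition gives [5/(s + 1)] + [2/(s + 1)^2] + [2/(s + 1)^3].
Invert each term: 5/(s + 1) ↔ 5e^(-t); 2/(s + 1)^2 ↔ 2t·e^(-t); 2/(s + 1)^3 ↔ (1)t^2·e^(-t).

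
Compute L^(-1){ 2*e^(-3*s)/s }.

Heaviside(t - 3)*(2)

The factor e^(-3s) signals a time shift by c = 3 (second shifting theorem).
L{2} = 2/s, so L^-1{2/s} = 2.
Hence the inverse is u(t - 3) times that function evaluated at t - 3.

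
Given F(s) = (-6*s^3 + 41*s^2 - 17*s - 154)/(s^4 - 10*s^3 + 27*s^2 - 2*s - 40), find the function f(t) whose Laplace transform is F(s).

Factor the denominator: s^4 - 10*s^3 + 27*s^2 - 2*s - 40 = (s - 5)*(s - 4)*(s - 2)*(s + 1).
Partial fraction decomposition gives [2/(s - 5)] + [-5/(s - 4)] + [-4/(s - 2)] + [1/(s + 1)].
Invert each term: 2/(s - 5) ↔ 2e^(5t); -5/(s - 4) ↔ -5e^(4t); -4/(s - 2) ↔ -4e^(2t); 1/(s + 1) ↔ e^(-t).

f(t) = 2*exp(5*t) - 5*exp(4*t) - 4*exp(2*t) + exp(-t)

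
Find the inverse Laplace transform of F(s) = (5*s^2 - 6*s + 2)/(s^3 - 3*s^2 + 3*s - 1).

Factor the denominator: s^3 - 3*s^2 + 3*s - 1 = (s - 1)^3.
Partial fraction decomposition gives [5/(s - 1)] + [4/(s - 1)^2] + [(s - 1)^(-3)].
Invert each term: 5/(s - 1) ↔ 5e^(t); 4/(s - 1)^2 ↔ 4t·e^(t); 1/(s - 1)^3 ↔ (1/2)t^2·e^(t).

t^2*exp(t)/2 + 4*t*exp(t) + 5*exp(t)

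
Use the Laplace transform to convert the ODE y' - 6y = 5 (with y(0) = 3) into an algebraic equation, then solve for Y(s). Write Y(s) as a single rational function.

Y(s) = (3*s + 5)/(s^2 - 6*s)

Laplace-transform each side.
The derivative rules (L{y'} = sY - y(0) = sY - 3) turn the left side into (s - 6)Y - (3).
The right side is L{5} = 5/s.
So (s - 6)Y = 5/s + (3).
Divide through and combine into a single rational function.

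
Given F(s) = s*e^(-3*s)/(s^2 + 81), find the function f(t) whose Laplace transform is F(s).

The factor e^(-3s) signals a time shift by c = 3 (second shifting theorem).
L{cos(9t)} = s/(s^2 + 81), so L^-1{s/(s^2 + 81)} = cos(9*t).
Hence the inverse is u(t - 3) times that function evaluated at t - 3.

f(t) = Heaviside(t - 3)*(cos(9*t - 27))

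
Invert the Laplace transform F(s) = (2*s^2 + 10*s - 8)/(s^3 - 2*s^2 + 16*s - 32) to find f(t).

Factor the denominator: s^3 - 2*s^2 + 16*s - 32 = (s - 2)*(s^2 + 16).
Partial fraction decomposition gives [1/(s - 2)] + [s/(s^2 + 16)] + [12/(s^2 + 16)].
Invert each term: 1/(s - 2) ↔ e^(2t); 1·s/(s^2 + 16) ↔ cos(4t); 3·4/(s^2 + 16) ↔ 3sin(4t).

f(t) = exp(2*t) + 3*sin(4*t) + cos(4*t)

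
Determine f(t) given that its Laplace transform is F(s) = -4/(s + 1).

f(t) = -4*exp(-t)

Since L{e^(-t)} = 1/(s + 1), the inverse is exp(-t), scaled by -4.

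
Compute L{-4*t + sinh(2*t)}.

2/(s^2 - 4) - 4/s^2

The transform is linear, so treat each term independently.
(-4)·[L{t} = 1!/s^2 = 1/s^2]; L{sinh(2t)} = 2/(s^2 - 4).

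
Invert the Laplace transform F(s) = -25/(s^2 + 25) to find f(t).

Since L{sin(5t)} = 5/(s^2 + 25), the inverse is sin(5*t), scaled by -5.

f(t) = -5*sin(5*t)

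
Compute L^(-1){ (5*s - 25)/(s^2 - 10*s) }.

Rewrite the denominator: s^2 - 10*s = (s - 5)^2 - 25.
The form in (s - 5) signals a first-shifting-theorem factor e^(5t).
Since L{cosh(5t)} = s/(s^2 - 25), the inverse is e^(5*t)*cosh(5*t), scaled by 5.

5*exp(5*t)*cosh(5*t)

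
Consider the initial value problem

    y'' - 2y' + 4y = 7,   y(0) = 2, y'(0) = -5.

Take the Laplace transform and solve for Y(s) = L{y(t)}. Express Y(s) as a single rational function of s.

Take the Laplace transform of both sides.
The derivative rules (L{y''} = s^2 Y - s·y(0) - y'(0) and L{y'} = sY - y(0), with y(0) = 2, y'(0) = -5) turn the left side into (s^2 - 2*s + 4)Y - (2*s - 9).
The right side is L{7} = 7/s.
So (s^2 - 2*s + 4)Y = 7/s + (2*s - 9).
Isolate Y and clear denominators.

Y(s) = (2*s^2 - 9*s + 7)/(s^3 - 2*s^2 + 4*s)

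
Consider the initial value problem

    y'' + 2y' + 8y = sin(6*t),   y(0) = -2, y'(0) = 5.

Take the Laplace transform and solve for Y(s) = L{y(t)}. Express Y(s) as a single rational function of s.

Y(s) = (-2*s^3 + s^2 - 72*s + 42)/(s^4 + 2*s^3 + 44*s^2 + 72*s + 288)

Take the Laplace transform of both sides.
The derivative rules (L{y''} = s^2 Y - s·y(0) - y'(0) and L{y'} = sY - y(0), with y(0) = -2, y'(0) = 5) turn the left side into (s^2 + 2*s + 8)Y - (-2*s + 1).
The right side is L{sin(6*t)} = 6/(s^2 + 36).
So (s^2 + 2*s + 8)Y = 6/(s^2 + 36) + (-2*s + 1).
Isolate Y and clear denominators.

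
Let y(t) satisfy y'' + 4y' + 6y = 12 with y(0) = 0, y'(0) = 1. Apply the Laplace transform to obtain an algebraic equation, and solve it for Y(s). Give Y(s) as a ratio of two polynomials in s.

Y(s) = (s + 12)/(s^3 + 4*s^2 + 6*s)

Transform both sides with L{·}.
The derivative rules (L{y''} = s^2 Y - s·y(0) - y'(0) and L{y'} = sY - y(0), with y(0) = 0, y'(0) = 1) turn the left side into (s^2 + 4*s + 6)Y - (1).
The right side is L{12} = 12/s.
So (s^2 + 4*s + 6)Y = 12/s + (1).
Solve for Y(s) and write it as one ratio of polynomials.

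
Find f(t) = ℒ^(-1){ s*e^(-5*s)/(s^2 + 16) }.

The factor e^(-5s) signals a time shift by c = 5 (second shifting theorem).
L{cos(4t)} = s/(s^2 + 16), so L^-1{s/(s^2 + 16)} = cos(4*t).
Hence the inverse is u(t - 5) times that function evaluated at t - 5.

f(t) = Heaviside(t - 5)*(cos(4*t - 20))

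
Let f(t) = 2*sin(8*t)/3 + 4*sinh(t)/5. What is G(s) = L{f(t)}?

G(s) = 16/(3*(s^2 + 64)) + 4/(5*(s^2 - 1))

By linearity of the Laplace transform, transform each term separately.
(4/5)·[L{sinh(t)} = 1/(s^2 - 1)]; (2/3)·[L{sin(8t)} = 8/(s^2 + 64)].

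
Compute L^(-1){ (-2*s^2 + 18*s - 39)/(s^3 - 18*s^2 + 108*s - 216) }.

Factor the denominator: s^3 - 18*s^2 + 108*s - 216 = (s - 6)^3.
Partial fraction decomposition gives [-2/(s - 6)] + [-6/(s - 6)^2] + [-3/(s - 6)^3].
Invert each term: -2/(s - 6) ↔ -2e^(6t); -6/(s - 6)^2 ↔ -6t·e^(6t); -3/(s - 6)^3 ↔ (-3/2)t^2·e^(6t).

-3*t^2*exp(6*t)/2 - 6*t*exp(6*t) - 2*exp(6*t)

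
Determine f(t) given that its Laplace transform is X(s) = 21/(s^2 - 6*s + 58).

f(t) = 3*exp(3*t)*sin(7*t)

Rewrite the denominator: s^2 - 6*s + 58 = (s - 3)^2 + 49.
The form in (s - 3) signals a first-shifting-theorem factor e^(3t).
Since L{sin(7t)} = 7/(s^2 + 49), the inverse is exp(3*t)*sin(7*t), scaled by 3.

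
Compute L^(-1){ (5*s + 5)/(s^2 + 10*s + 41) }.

-5*exp(-5*t)*sin(4*t) + 5*exp(-5*t)*cos(4*t)

Complete the square in the denominator: s^2 + 10*s + 41 = (s + 5)^2 + 4^2.
Split the numerator to match: 5*s + 5 = 5·(s + 5) - 5·4.
Invert each term: 5·(s + 5)/((s + 5)^2 + 16) ↔ 5e^(-5t)cos(4t); -5·4/((s + 5)^2 + 16) ↔ -5e^(-5t)sin(4t).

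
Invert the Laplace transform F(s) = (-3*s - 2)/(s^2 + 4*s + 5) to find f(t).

f(t) = 4*exp(-2*t)*sin(t) - 3*exp(-2*t)*cos(t)

Complete the square in the denominator: s^2 + 4*s + 5 = (s + 2)^2 + 1^2.
Split the numerator to match: -3*s - 2 = -3·(s + 2) + 4·1.
Invert each term: -3·(s + 2)/((s + 2)^2 + 1) ↔ -3e^(-2t)cos(t); 4·1/((s + 2)^2 + 1) ↔ 4e^(-2t)sin(t).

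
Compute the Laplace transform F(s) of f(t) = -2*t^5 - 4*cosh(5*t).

The transform is linear, so treat each term independently.
(-2)·[L{t^5} = 5!/s^6 = 120/s^6]; (-4)·[L{cosh(5t)} = s/(s^2 - 25)].

F(s) = -4*s/(s^2 - 25) - 240/s^6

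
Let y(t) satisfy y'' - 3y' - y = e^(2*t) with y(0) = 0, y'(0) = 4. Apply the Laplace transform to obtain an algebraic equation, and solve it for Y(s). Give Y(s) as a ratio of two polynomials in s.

Y(s) = (4*s - 7)/(s^3 - 5*s^2 + 5*s + 2)

Laplace-transform each side.
Using L{y''} = s^2 Y - s·y(0) - y'(0) and L{y'} = sY - y(0), with y(0) = 0, y'(0) = 4, the left side becomes (s^2 - 3*s - 1)Y - (4).
The right side is L{e^(2*t)} = 1/(s - 2).
So (s^2 - 3*s - 1)Y = 1/(s - 2) + (4).
Isolate Y and clear denominators.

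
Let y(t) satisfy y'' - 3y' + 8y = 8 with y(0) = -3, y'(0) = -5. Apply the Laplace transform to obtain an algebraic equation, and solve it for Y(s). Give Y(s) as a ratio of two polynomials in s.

Transform both sides with L{·}.
With L{y''} = s^2 Y - s·y(0) - y'(0) and L{y'} = sY - y(0), with y(0) = -3, y'(0) = -5: the LHS transforms to (s^2 - 3*s + 8)Y - (-3*s + 4).
The right side is L{8} = 8/s.
So (s^2 - 3*s + 8)Y = 8/s + (-3*s + 4).
Solve for Y(s) and write it as one ratio of polynomials.

Y(s) = (-3*s^2 + 4*s + 8)/(s^3 - 3*s^2 + 8*s)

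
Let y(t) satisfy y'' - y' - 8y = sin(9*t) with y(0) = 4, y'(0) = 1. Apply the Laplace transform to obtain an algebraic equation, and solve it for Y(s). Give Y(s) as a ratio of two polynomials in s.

Y(s) = (4*s^3 - 3*s^2 + 324*s - 234)/(s^4 - s^3 + 73*s^2 - 81*s - 648)

Take the Laplace transform of both sides.
With L{y''} = s^2 Y - s·y(0) - y'(0) and L{y'} = sY - y(0), with y(0) = 4, y'(0) = 1: the LHS transforms to (s^2 - s - 8)Y - (4*s - 3).
The right side is L{sin(9*t)} = 9/(s^2 + 81).
So (s^2 - s - 8)Y = 9/(s^2 + 81) + (4*s - 3).
Solve for Y(s) and write it as one ratio of polynomials.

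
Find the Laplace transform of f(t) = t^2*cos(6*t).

2*s*(s^2 - 108)/(s^2 + 36)^3

L{cos(6t)} = s/(s^2 + 36).
Then apply L{t^2·g(t)} = (-1)^2 d^2/ds^2[G(s)] with G(s) = s/(s^2 + 36):
differentiating 2 times and applying the sign gives 2*s*(s^2 - 108)/(s^2 + 36)^3.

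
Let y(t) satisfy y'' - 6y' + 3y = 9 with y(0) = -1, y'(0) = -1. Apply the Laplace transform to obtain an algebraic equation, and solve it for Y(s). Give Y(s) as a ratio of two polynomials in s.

Y(s) = (-s^2 + 5*s + 9)/(s^3 - 6*s^2 + 3*s)

Apply the Laplace transform to the equation.
Using L{y''} = s^2 Y - s·y(0) - y'(0) and L{y'} = sY - y(0), with y(0) = -1, y'(0) = -1, the left side becomes (s^2 - 6*s + 3)Y - (-s + 5).
The right side is L{9} = 9/s.
So (s^2 - 6*s + 3)Y = 9/s + (-s + 5).
Isolate Y and clear denominators.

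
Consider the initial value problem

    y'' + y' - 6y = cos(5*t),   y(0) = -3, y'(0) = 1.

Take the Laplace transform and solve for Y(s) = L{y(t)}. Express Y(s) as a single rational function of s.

Transform both sides with L{·}.
Using L{y''} = s^2 Y - s·y(0) - y'(0) and L{y'} = sY - y(0), with y(0) = -3, y'(0) = 1, the left side becomes (s^2 + s - 6)Y - (-3*s - 2).
The right side is L{cos(5*t)} = s/(s^2 + 25).
So (s^2 + s - 6)Y = s/(s^2 + 25) + (-3*s - 2).
Isolate Y and clear denominators.

Y(s) = (-3*s^3 - 2*s^2 - 74*s - 50)/(s^4 + s^3 + 19*s^2 + 25*s - 150)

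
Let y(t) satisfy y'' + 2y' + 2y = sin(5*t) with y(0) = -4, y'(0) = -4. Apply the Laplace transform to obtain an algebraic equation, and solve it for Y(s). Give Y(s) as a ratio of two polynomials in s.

Y(s) = (-4*s^3 - 12*s^2 - 100*s - 295)/(s^4 + 2*s^3 + 27*s^2 + 50*s + 50)

Laplace-transform each side.
With L{y''} = s^2 Y - s·y(0) - y'(0) and L{y'} = sY - y(0), with y(0) = -4, y'(0) = -4: the LHS transforms to (s^2 + 2*s + 2)Y - (-4*s - 12).
The right side is L{sin(5*t)} = 5/(s^2 + 25).
So (s^2 + 2*s + 2)Y = 5/(s^2 + 25) + (-4*s - 12).
Divide through and combine into a single rational function.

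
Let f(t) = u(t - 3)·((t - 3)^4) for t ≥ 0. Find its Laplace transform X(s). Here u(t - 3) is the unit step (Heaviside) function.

By the second shifting theorem, L{u(t - c)·g(t - c)} = e^(-cs)·G(s) with c = 3 and G(s) = L{g(t)}.
L{t^4} = 4!/s^5 = 24/s^5.

X(s) = 24*exp(-3*s)/s^5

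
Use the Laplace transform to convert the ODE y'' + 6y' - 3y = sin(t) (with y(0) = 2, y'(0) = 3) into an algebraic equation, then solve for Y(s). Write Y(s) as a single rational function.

Take the Laplace transform of both sides.
The derivative rules (L{y''} = s^2 Y - s·y(0) - y'(0) and L{y'} = sY - y(0), with y(0) = 2, y'(0) = 3) turn the left side into (s^2 + 6*s - 3)Y - (2*s + 15).
The right side is L{sin(t)} = 1/(s^2 + 1).
So (s^2 + 6*s - 3)Y = 1/(s^2 + 1) + (2*s + 15).
Solve for Y(s) and write it as one ratio of polynomials.

Y(s) = (2*s^3 + 15*s^2 + 2*s + 16)/(s^4 + 6*s^3 - 2*s^2 + 6*s - 3)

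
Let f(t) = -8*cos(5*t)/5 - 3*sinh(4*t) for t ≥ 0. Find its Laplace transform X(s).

By linearity of the Laplace transform, transform each term separately.
(-8/5)·[L{cos(5t)} = s/(s^2 + 25)]; (-3)·[L{sinh(4t)} = 4/(s^2 - 16)].

X(s) = -8*s/(5*(s^2 + 25)) - 12/(s^2 - 16)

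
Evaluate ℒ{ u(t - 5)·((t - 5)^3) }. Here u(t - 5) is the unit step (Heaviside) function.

6*exp(-5*s)/s^4

By the second shifting theorem, L{u(t - c)·g(t - c)} = e^(-cs)·G(s) with c = 5 and G(s) = L{g(t)}.
L{t^3} = 3!/s^4 = 6/s^4.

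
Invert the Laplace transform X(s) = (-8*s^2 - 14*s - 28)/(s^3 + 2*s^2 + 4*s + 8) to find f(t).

f(t) = -3*sin(2*t) - 4*cos(2*t) - 4*exp(-2*t)

Factor the denominator: s^3 + 2*s^2 + 4*s + 8 = (s + 2)*(s^2 + 4).
Partial fraction decomposition gives [-4/(s + 2)] + [-4*s/(s^2 + 4)] + [-6/(s^2 + 4)].
Invert each term: -4/(s + 2) ↔ -4e^(-2t); -4·s/(s^2 + 4) ↔ -4cos(2t); -3·2/(s^2 + 4) ↔ -3sin(2t).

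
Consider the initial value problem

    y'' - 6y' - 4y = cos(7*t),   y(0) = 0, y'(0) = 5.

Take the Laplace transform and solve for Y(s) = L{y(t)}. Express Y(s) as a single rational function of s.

Apply the Laplace transform to the equation.
The derivative rules (L{y''} = s^2 Y - s·y(0) - y'(0) and L{y'} = sY - y(0), with y(0) = 0, y'(0) = 5) turn the left side into (s^2 - 6*s - 4)Y - (5).
The right side is L{cos(7*t)} = s/(s^2 + 49).
So (s^2 - 6*s - 4)Y = s/(s^2 + 49) + (5).
Solve for Y(s) and write it as one ratio of polynomials.

Y(s) = (5*s^2 + s + 245)/(s^4 - 6*s^3 + 45*s^2 - 294*s - 196)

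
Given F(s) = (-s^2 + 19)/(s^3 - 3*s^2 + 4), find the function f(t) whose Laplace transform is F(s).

Factor the denominator: s^3 - 3*s^2 + 4 = (s - 2)^2*(s + 1).
Partial fraction decomposition gives [-3/(s - 2)] + [5/(s - 2)^2] + [2/(s + 1)].
Invert each term: -3/(s - 2) ↔ -3e^(2t); 5/(s - 2)^2 ↔ 5t·e^(2t); 2/(s + 1) ↔ 2e^(-t).

f(t) = 5*t*exp(2*t) - 3*exp(2*t) + 2*exp(-t)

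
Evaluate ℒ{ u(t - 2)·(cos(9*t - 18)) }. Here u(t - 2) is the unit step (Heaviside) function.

s*exp(-2*s)/(s^2 + 81)

By the second shifting theorem, L{u(t - c)·g(t - c)} = e^(-cs)·G(s) with c = 2 and G(s) = L{g(t)}.
L{cos(9t)} = s/(s^2 + 81).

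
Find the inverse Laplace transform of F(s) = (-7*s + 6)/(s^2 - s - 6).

-3*exp(3*t) - 4*exp(-2*t)

Factor the denominator: s^2 - s - 6 = (s - 3)*(s + 2).
Partial fraction decomposition gives [-3/(s - 3)] + [-4/(s + 2)].
Invert each term: -3/(s - 3) ↔ -3e^(3t); -4/(s + 2) ↔ -4e^(-2t).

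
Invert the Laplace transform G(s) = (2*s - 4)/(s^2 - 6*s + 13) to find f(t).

Complete the square in the denominator: s^2 - 6*s + 13 = (s - 3)^2 + 2^2.
Split the numerator to match: 2*s - 4 = 2·(s - 3) + 1·2.
Invert each term: 2·(s - 3)/((s - 3)^2 + 4) ↔ 2e^(3t)cos(2t); 1·2/((s - 3)^2 + 4) ↔ e^(3t)sin(2t).

f(t) = exp(3*t)*sin(2*t) + 2*exp(3*t)*cos(2*t)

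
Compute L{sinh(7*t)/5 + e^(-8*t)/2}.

7/(5*(s^2 - 49)) + 1/(2*(s + 8))

Apply the Laplace transform termwise.
(1/5)·[L{sinh(7t)} = 7/(s^2 - 49)]; (1/2)·[L{e^(-8t)} = 1/(s + 8)].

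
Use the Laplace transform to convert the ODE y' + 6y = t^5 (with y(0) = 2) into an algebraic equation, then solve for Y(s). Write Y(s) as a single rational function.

Take the Laplace transform of both sides.
Using L{y'} = sY - y(0) = sY - 2, the left side becomes (s + 6)Y - (2).
The right side is L{t^5} = 120/s^6.
So (s + 6)Y = 120/s^6 + (2).
Isolate Y and clear denominators.

Y(s) = (2*s^6 + 120)/(s^7 + 6*s^6)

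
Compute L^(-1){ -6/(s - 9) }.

Since L{e^(9t)} = 1/(s - 9), the inverse is exp(9*t), scaled by -6.

-6*exp(9*t)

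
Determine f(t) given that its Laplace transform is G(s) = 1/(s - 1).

Since L{e^(t)} = 1/(s - 1), the inverse is e^(t).

f(t) = exp(t)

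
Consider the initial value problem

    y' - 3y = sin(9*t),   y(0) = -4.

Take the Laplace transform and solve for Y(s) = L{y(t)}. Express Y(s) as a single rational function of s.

Take the Laplace transform of both sides.
The derivative rules (L{y'} = sY - y(0) = sY - (-4)) turn the left side into (s - 3)Y - (-4).
The right side is L{sin(9*t)} = 9/(s^2 + 81).
So (s - 3)Y = 9/(s^2 + 81) + (-4).
Divide through and combine into a single rational function.

Y(s) = (-4*s^2 - 315)/(s^3 - 3*s^2 + 81*s - 243)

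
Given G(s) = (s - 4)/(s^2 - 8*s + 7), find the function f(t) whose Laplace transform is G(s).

f(t) = exp(4*t)*cosh(3*t)

Rewrite the denominator: s^2 - 8*s + 7 = (s - 4)^2 - 9.
The form in (s - 4) signals a first-shifting-theorem factor e^(4t).
Since L{cosh(3t)} = s/(s^2 - 9), the inverse is e^(4*t)*cosh(3*t).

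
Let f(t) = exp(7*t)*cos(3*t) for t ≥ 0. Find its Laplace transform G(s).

L{cos(3t)} = s/(s^2 + 9).
By the first shifting theorem, multiplying by e^(7t) replaces s with s - 7.

G(s) = (s - 7)/((s - 7)^2 + 9)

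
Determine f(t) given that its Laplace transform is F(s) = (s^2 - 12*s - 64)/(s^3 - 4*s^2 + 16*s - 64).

Factor the denominator: s^3 - 4*s^2 + 16*s - 64 = (s - 4)*(s^2 + 16).
Partial fraction decomposition gives [-3/(s - 4)] + [4*s/(s^2 + 16)] + [4/(s^2 + 16)].
Invert each term: -3/(s - 4) ↔ -3e^(4t); 4·s/(s^2 + 16) ↔ 4cos(4t); 1·4/(s^2 + 16) ↔ sin(4t).

f(t) = -3*exp(4*t) + sin(4*t) + 4*cos(4*t)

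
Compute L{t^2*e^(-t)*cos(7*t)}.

L{cos(7t)} = s/(s^2 + 49).
Multiplying by e^(-t) shifts s → s + 1, so L{e^(-t)*cos(7*t)} = (s + 1)/((s + 1)^2 + 49).
Then apply L{t^2·g(t)} = (-1)^2 d^2/ds^2[G(s)] with G(s) = (s + 1)/((s + 1)^2 + 49):
differentiating 2 times and applying the sign gives 2*(s + 1)*(s^2 + 2*s - 146)/(s^2 + 2*s + 50)^3.

2*(s + 1)*(s^2 + 2*s - 146)/(s^2 + 2*s + 50)^3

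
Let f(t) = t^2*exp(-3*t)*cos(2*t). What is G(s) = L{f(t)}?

G(s) = 2*(s + 3)*(s^2 + 6*s - 3)/(s^2 + 6*s + 13)^3

L{cos(2t)} = s/(s^2 + 4).
Multiplying by e^(-3t) shifts s → s + 3, so L{exp(-3*t)*cos(2*t)} = (s + 3)/((s + 3)^2 + 4).
Then apply L{t^2·g(t)} = (-1)^2 d^2/ds^2[H(s)] with H(s) = (s + 3)/((s + 3)^2 + 4):
differentiating 2 times and applying the sign gives 2*(s + 3)*(s^2 + 6*s - 3)/(s^2 + 6*s + 13)^3.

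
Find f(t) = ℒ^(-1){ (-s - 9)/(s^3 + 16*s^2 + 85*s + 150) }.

f(t) = -4*t*exp(-5*t) + 3*exp(-5*t) - 3*exp(-6*t)

Factor the denominator: s^3 + 16*s^2 + 85*s + 150 = (s + 5)^2*(s + 6).
Partial fraction decomposition gives [3/(s + 5)] + [-4/(s + 5)^2] + [-3/(s + 6)].
Invert each term: 3/(s + 5) ↔ 3e^(-5t); -4/(s + 5)^2 ↔ -4t·e^(-5t); -3/(s + 6) ↔ -3e^(-6t).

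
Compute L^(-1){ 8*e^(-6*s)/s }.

The factor e^(-6s) signals a time shift by c = 6 (second shifting theorem).
L{8} = 8/s, so L^-1{8/s} = 8.
Hence the inverse is u(t - 6) times that function evaluated at t - 6.

Heaviside(t - 6)*(8)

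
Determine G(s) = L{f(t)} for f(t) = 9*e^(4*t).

G(s) = 9/(s - 4)

L{9} = 9/s.
By the first shifting theorem, multiplying by e^(4t) replaces s with s - 4.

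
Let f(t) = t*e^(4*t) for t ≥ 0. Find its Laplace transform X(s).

L{e^(4t)} = 1/(s - 4).
Then apply L{t·g(t)} = -d/ds[G(s)] with G(s) = 1/(s - 4):
differentiating 1 time and applying the sign gives (s - 4)^(-2).

X(s) = (s - 4)^(-2)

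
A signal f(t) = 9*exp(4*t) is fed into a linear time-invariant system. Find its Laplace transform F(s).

L{9} = 9/s.
By the first shifting theorem, multiplying by e^(4t) replaces s with s - 4.

F(s) = 9/(s - 4)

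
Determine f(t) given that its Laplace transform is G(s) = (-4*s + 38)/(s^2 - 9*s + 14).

Factor the denominator: s^2 - 9*s + 14 = (s - 7)*(s - 2).
Partial fraction decomposition gives [-6/(s - 2)] + [2/(s - 7)].
Invert each term: -6/(s - 2) ↔ -6e^(2t); 2/(s - 7) ↔ 2e^(7t).

f(t) = 2*exp(7*t) - 6*exp(2*t)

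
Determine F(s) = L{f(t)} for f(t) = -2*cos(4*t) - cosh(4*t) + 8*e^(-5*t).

F(s) = -2*s/(s^2 + 16) - s/(s^2 - 16) + 8/(s + 5)

Apply the Laplace transform termwise.
(-1)·[L{cosh(4t)} = s/(s^2 - 16)]; (8)·[L{e^(-5t)} = 1/(s + 5)]; (-2)·[L{cos(4t)} = s/(s^2 + 16)].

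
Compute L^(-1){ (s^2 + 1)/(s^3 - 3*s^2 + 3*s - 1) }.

Factor the denominator: s^3 - 3*s^2 + 3*s - 1 = (s - 1)^3.
Partial fraction decomposition gives [1/(s - 1)] + [2/(s - 1)^2] + [2/(s - 1)^3].
Invert each term: 1/(s - 1) ↔ e^(t); 2/(s - 1)^2 ↔ 2t·e^(t); 2/(s - 1)^3 ↔ (1)t^2·e^(t).

t^2*exp(t) + 2*t*exp(t) + exp(t)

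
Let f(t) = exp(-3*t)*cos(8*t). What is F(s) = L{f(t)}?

L{cos(8t)} = s/(s^2 + 64).
By the first shifting theorem, multiplying by e^(-3t) replaces s with s + 3.

F(s) = (s + 3)/((s + 3)^2 + 64)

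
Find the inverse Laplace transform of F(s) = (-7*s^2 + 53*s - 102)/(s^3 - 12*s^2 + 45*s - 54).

2*t*exp(3*t) - 4*exp(6*t) - 3*exp(3*t)

Factor the denominator: s^3 - 12*s^2 + 45*s - 54 = (s - 6)*(s - 3)^2.
Partial fraction decomposition gives [-3/(s - 3)] + [2/(s - 3)^2] + [-4/(s - 6)].
Invert each term: -3/(s - 3) ↔ -3e^(3t); 2/(s - 3)^2 ↔ 2t·e^(3t); -4/(s - 6) ↔ -4e^(6t).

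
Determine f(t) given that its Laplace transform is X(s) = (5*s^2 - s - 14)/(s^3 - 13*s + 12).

f(t) = 2*exp(3*t) + exp(t) + 2*exp(-4*t)

Factor the denominator: s^3 - 13*s + 12 = (s - 3)*(s - 1)*(s + 4).
Partial fraction decomposition gives [2/(s - 3)] + [2/(s + 4)] + [1/(s - 1)].
Invert each term: 2/(s - 3) ↔ 2e^(3t); 2/(s + 4) ↔ 2e^(-4t); 1/(s - 1) ↔ e^(t).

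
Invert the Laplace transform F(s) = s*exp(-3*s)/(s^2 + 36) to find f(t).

The factor e^(-3s) signals a time shift by c = 3 (second shifting theorem).
L{cos(6t)} = s/(s^2 + 36), so L^-1{s/(s^2 + 36)} = cos(6*t).
Hence the inverse is u(t - 3) times that function evaluated at t - 3.

f(t) = Heaviside(t - 3)*(cos(6*t - 18))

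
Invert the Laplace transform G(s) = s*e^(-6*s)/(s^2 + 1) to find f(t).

f(t) = Heaviside(t - 6)*(cos(t - 6))

The factor e^(-6s) signals a time shift by c = 6 (second shifting theorem).
L{cos(t)} = s/(s^2 + 1), so L^-1{s/(s^2 + 1)} = cos(t).
Hence the inverse is u(t - 6) times that function evaluated at t - 6.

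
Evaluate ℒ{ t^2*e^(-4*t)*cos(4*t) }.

2*(s + 4)*(s^2 + 8*s - 32)/(s^2 + 8*s + 32)^3

L{cos(4t)} = s/(s^2 + 16).
Multiplying by e^(-4t) shifts s → s + 4, so L{e^(-4*t)*cos(4*t)} = (s + 4)/((s + 4)^2 + 16).
Then apply L{t^2·g(t)} = (-1)^2 d^2/ds^2[G(s)] with G(s) = (s + 4)/((s + 4)^2 + 16):
differentiating 2 times and applying the sign gives 2*(s + 4)*(s^2 + 8*s - 32)/(s^2 + 8*s + 32)^3.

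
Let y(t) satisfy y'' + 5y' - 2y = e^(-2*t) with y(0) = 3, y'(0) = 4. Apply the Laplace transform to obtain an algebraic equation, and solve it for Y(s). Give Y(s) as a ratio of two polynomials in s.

Y(s) = (3*s^2 + 25*s + 39)/(s^3 + 7*s^2 + 8*s - 4)

Take the Laplace transform of both sides.
With L{y''} = s^2 Y - s·y(0) - y'(0) and L{y'} = sY - y(0), with y(0) = 3, y'(0) = 4: the LHS transforms to (s^2 + 5*s - 2)Y - (3*s + 19).
The right side is L{e^(-2*t)} = 1/(s + 2).
So (s^2 + 5*s - 2)Y = 1/(s + 2) + (3*s + 19).
Divide through and combine into a single rational function.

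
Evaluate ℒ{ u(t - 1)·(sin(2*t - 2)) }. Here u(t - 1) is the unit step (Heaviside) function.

By the second shifting theorem, L{u(t - c)·g(t - c)} = e^(-cs)·G(s) with c = 1 and G(s) = L{g(t)}.
L{sin(2t)} = 2/(s^2 + 4).

2*exp(-s)/(s^2 + 4)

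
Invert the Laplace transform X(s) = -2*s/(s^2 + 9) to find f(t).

f(t) = -2*cos(3*t)

Since L{cos(3t)} = s/(s^2 + 9), the inverse is cos(3*t), scaled by -2.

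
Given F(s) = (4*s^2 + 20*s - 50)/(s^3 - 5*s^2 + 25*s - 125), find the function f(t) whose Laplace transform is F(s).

f(t) = 3*exp(5*t) + 5*sin(5*t) + cos(5*t)

Factor the denominator: s^3 - 5*s^2 + 25*s - 125 = (s - 5)*(s^2 + 25).
Partial fraction decomposition gives [3/(s - 5)] + [s/(s^2 + 25)] + [25/(s^2 + 25)].
Invert each term: 3/(s - 5) ↔ 3e^(5t); 1·s/(s^2 + 25) ↔ cos(5t); 5·5/(s^2 + 25) ↔ 5sin(5t).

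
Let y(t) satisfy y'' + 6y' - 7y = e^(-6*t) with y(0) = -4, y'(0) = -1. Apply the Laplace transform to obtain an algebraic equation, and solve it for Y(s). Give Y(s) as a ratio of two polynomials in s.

Apply the Laplace transform to the equation.
Using L{y''} = s^2 Y - s·y(0) - y'(0) and L{y'} = sY - y(0), with y(0) = -4, y'(0) = -1, the left side becomes (s^2 + 6*s - 7)Y - (-4*s - 25).
The right side is L{e^(-6*t)} = 1/(s + 6).
So (s^2 + 6*s - 7)Y = 1/(s + 6) + (-4*s - 25).
Isolate Y and clear denominators.

Y(s) = (-4*s^2 - 49*s - 149)/(s^3 + 12*s^2 + 29*s - 42)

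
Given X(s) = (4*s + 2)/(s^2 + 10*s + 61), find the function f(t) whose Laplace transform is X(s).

f(t) = -3*exp(-5*t)*sin(6*t) + 4*exp(-5*t)*cos(6*t)

Complete the square in the denominator: s^2 + 10*s + 61 = (s + 5)^2 + 6^2.
Split the numerator to match: 4*s + 2 = 4·(s + 5) - 3·6.
Invert each term: 4·(s + 5)/((s + 5)^2 + 36) ↔ 4e^(-5t)cos(6t); -3·6/((s + 5)^2 + 36) ↔ -3e^(-5t)sin(6t).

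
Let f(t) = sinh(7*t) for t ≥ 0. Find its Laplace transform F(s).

F(s) = 7/(s^2 - 49)

L{sinh(7t)} = 7/(s^2 - 49).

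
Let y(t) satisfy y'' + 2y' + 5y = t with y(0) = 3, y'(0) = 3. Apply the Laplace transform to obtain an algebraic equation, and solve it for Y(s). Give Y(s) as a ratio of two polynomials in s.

Y(s) = (3*s^3 + 9*s^2 + 1)/(s^4 + 2*s^3 + 5*s^2)

Laplace-transform each side.
Using L{y''} = s^2 Y - s·y(0) - y'(0) and L{y'} = sY - y(0), with y(0) = 3, y'(0) = 3, the left side becomes (s^2 + 2*s + 5)Y - (3*s + 9).
The right side is L{t} = s^(-2).
So (s^2 + 2*s + 5)Y = s^(-2) + (3*s + 9).
Isolate Y and clear denominators.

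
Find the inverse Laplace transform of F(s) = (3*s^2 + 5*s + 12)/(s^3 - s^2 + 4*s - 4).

4*exp(t) + 2*sin(2*t) - cos(2*t)

Factor the denominator: s^3 - s^2 + 4*s - 4 = (s - 1)*(s^2 + 4).
Partial fraction decomposition gives [4/(s - 1)] + [-s/(s^2 + 4)] + [4/(s^2 + 4)].
Invert each term: 4/(s - 1) ↔ 4e^(t); -1·s/(s^2 + 4) ↔ -cos(2t); 2·2/(s^2 + 4) ↔ 2sin(2t).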